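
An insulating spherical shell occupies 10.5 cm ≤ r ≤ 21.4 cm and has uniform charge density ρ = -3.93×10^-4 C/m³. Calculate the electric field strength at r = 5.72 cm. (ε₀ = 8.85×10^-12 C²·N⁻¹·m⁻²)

|E| = 0 V/m

Symmetry ⇒ E = E(r) r̂. Gaussian sphere of radius r = 5.72 cm (r < 10.5 cm, inside the empty cavity).
Q_enc = 0 (all charge lies at larger r); Gauss's law gives E = 0.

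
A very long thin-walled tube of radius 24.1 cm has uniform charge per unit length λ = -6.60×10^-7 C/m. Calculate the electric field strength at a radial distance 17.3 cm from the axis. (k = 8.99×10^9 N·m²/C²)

E = 0 (no enclosed charge)

Take a coaxial cylindrical Gaussian surface of radius r = 17.3 cm and length L (r < 24.1 cm, inside the shell).
All the surface charge lies outside this cylinder: Q_enc = 0, hence E = 0.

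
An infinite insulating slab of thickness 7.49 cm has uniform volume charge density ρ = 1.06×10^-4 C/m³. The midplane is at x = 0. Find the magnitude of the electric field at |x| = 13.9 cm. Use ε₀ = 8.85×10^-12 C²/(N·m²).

E = 4.49×10^5 V/m

The point |x| = 13.9 cm lies outside the slab (half-thickness 0.03745 m). A symmetric pillbox spanning the full slab encloses Q_enc = ρ·d·A.
Flux = 2EA ⇒ E = |ρ|d/(2ε₀), independent of distance outside.
E = (1.06×10^-4)(0.0749)/(2·8.85×10^-12) = 4.49e5 N/C.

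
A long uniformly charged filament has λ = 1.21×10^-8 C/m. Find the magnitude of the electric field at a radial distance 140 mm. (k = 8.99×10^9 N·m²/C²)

Take a coaxial cylindrical Gaussian surface of radius r = 140 mm and length L.
Q_enc = λL, so λ_enc = 1.21e-8 C/m.
Since E is radial and uniform over the curved surface, Φ = E·2πrL = Q_enc/ε₀ = λ_enc L/ε₀.
E = 2k|λ_enc|/r = 2(8.99×10^9)(1.21×10^-8)/(0.14) = 1.55×10^3 N/C.

|E| = 1.55e3 V/m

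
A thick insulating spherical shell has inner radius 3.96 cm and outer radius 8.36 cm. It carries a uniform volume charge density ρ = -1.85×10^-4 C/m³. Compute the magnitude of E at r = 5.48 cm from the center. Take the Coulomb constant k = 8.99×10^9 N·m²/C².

Use a concentric Gaussian sphere at r = 5.48 cm (within the shell material, 3.96 cm < r < 8.36 cm).
Only the shell between 3.96 cm and r is enclosed: Q_enc = ρ·(4π/3)(r³ − a³) = (-1.85×10^-4)·(4π/3)·((0.0548)³ − (0.0396)³) = -7.94e-8 C.
Since E is radial and uniform over the Gaussian sphere, Φ = E·4πr² = Q_enc/ε₀.
E = k|Q_enc|/r² = (8.99×10^9)(7.94×10^-8)/(0.0548)² = 2.38e5 N/C.

|E| ≈ 2.38×10^5 V/m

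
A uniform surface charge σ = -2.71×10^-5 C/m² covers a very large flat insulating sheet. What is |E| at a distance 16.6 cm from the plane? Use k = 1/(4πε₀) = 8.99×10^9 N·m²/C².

|E| ≈ 1.53×10^6 N/C

Choose a cylindrical pillbox piercing the sheet, end faces (area A) parallel to it.
Flux Φ = 2EA and Q_enc = σA, so 2EA = σA/ε₀ ⇒ E = |σ|/(2ε₀), independent of distance.
E = 2πk|σ| = 2π(8.99×10^9)(2.71e-5) = 1.53×10^6 N/C.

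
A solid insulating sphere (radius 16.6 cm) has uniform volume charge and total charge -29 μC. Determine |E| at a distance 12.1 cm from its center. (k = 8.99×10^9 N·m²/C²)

6.90×10^6 N/C

Symmetry ⇒ E = E(r) r̂. Gaussian sphere of radius r = 12.1 cm (r < R).
For a uniform sphere the enclosed fraction is (r/R)³, so Q_enc = (-29 μC)(0.121/0.166)³ = -1.123×10^-5 C.
By Gauss's law, ∮E·dA = E·4πr² = Q_enc/ε₀.
E = k|Q_enc|/r² = (8.99×10^9)(1.123×10^-5)/(0.121)² = 6.90e6 N/C.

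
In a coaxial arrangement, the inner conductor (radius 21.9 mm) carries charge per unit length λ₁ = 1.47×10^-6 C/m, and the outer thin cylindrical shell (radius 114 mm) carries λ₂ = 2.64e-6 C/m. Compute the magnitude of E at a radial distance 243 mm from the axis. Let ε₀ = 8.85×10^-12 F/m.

Take a coaxial cylindrical Gaussian surface of radius r = 243 mm and length L (r > 114 mm, enclosing both).
λ_enc = λ₁ + λ₂ = (1.47×10^-6) + (2.64×10^-6) = 4.11×10^-6 C/m.
Since E is radial and uniform over the curved surface, Φ = E·2πrL = Q_enc/ε₀ = λ_enc L/ε₀.
E = |λ_enc|/(2πε₀r) = (4.11×10^-6)/(2π·8.85×10^-12·0.243) = 3.04×10^5 N/C.

E = 3.04×10^5 N/C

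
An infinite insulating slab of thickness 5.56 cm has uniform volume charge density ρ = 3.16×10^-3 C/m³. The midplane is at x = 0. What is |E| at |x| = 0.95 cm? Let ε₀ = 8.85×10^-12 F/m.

E ≈ 3.39×10^6 N/C

By symmetry E is perpendicular to the slab. A Gaussian pillbox from −0.95 cm to +0.95 cm (face area A) lies entirely within the slab.
Q_enc = ρ·(2x)·A and flux = 2EA, so 2EA = 2ρxA/ε₀ ⇒ E = |ρ|x/ε₀.
E = (3.16×10^-3)(0.0095)/(8.85×10^-12) = 3.39×10^6 N/C.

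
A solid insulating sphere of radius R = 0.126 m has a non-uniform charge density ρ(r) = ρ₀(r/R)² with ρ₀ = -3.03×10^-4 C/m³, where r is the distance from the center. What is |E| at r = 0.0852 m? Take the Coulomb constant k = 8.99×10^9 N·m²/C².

|E| ≈ 2.67×10^5 N/C

Use a concentric Gaussian sphere at r = 0.0852 m (r < R).
Integrate the density: Q_enc = 4π ∫₀^r ρ₀(r'/R)^2 r'² dr' = 4πρ₀ r^5/(5·R²) = -2.153×10^-7 C.
By Gauss's law, ∮E·dA = E·4πr² = Q_enc/ε₀.
E = k|Q_enc|/r² = (8.99×10^9)(2.153×10^-7)/(0.0852)² = 2.67e5 N/C.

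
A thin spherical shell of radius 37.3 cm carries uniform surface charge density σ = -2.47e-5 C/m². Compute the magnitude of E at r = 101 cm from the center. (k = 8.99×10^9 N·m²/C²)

|E| = 3.81×10^5 V/m

Use a concentric Gaussian sphere at r = 101 cm (r > 37.3 cm).
The entire shell is enclosed: Q_enc = σ·4πR² = (-2.47×10^-5)·4π·(0.373)² = -4.318×10^-5 C.
By Gauss's law, ∮E·dA = E·4πr² = Q_enc/ε₀.
E = k|Q_enc|/r² = (8.99×10^9)(4.318e-5)/(1.01)² = 3.81×10^5 N/C.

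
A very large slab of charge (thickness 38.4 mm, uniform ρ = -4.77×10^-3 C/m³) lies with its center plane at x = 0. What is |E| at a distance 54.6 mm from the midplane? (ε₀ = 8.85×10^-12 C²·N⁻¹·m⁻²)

|E| = 1.03×10^7 N/C

The point |x| = 54.6 mm lies outside the slab (half-thickness 0.0192 m). A symmetric pillbox spanning the full slab encloses Q_enc = ρ·d·A.
Flux = 2EA ⇒ E = |ρ|d/(2ε₀), independent of distance outside.
E = (4.77×10^-3)(0.0384)/(2·8.85×10^-12) = 1.03×10^7 N/C.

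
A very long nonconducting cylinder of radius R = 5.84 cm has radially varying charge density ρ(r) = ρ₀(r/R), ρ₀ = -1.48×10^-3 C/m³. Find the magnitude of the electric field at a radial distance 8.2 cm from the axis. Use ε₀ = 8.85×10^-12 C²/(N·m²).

|E| ≈ 2.32×10^6 V/m

Choose a coaxial cylinder of radius r = 8.2 cm (arbitrary length L) as the Gaussian surface (r > R, full charge per length enclosed).
λ_enc = 2π ∫₀^R ρ₀(r'/R)^1 r' dr' = 2πρ₀R²/3 = -1.057×10^-5 C/m.
Gauss's law: E·2πrL = λ_enc L/ε₀.
E = |λ_enc|/(2πε₀r) = (1.057×10^-5)/(2π·8.85×10^-12·0.082) = 2.32×10^6 N/C.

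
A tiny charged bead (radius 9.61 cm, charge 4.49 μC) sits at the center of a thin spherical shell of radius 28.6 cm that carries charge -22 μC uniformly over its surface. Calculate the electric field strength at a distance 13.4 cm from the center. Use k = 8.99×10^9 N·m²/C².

2.25e6 V/m

Use a concentric Gaussian sphere at r = 13.4 cm (between the bodies, 9.61 cm < r < 28.6 cm).
Only the inner charge is enclosed; the outer shell contributes nothing inside itself. Q_enc = 4.49 μC = 4.49×10^-6 C.
By Gauss's law, ∮E·dA = E·4πr² = Q_enc/ε₀.
E = k|Q_enc|/r² = (8.99×10^9)(4.49×10^-6)/(0.134)² = 2.25e6 N/C.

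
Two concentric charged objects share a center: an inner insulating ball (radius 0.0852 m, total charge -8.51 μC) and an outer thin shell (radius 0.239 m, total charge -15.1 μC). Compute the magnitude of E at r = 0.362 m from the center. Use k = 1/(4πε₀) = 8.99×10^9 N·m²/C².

E ≈ 1.62×10^6 V/m

Take a concentric spherical Gaussian surface of radius r = 0.362 m (r > 0.239 m, enclosing both).
Q_enc = (-8.51 μC) + (-15.1 μC) = -2.361×10^-5 C.
Gauss's law: E·4πr² = Q_enc/ε₀.
E = k|Q_enc|/r² = (8.99×10^9)(2.361e-5)/(0.362)² = 1.62×10^6 N/C.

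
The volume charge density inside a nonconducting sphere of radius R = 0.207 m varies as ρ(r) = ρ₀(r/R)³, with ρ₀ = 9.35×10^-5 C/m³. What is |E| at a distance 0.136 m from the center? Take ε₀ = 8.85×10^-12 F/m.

By spherical symmetry E is radial; choose a Gaussian sphere of radius r = 0.136 m (r < R).
Integrate the density: Q_enc = 4π ∫₀^r ρ₀(r'/R)^3 r'² dr' = 4πρ₀ r^6/(6·R³) = 1.397e-7 C.
Gauss's law: E·4πr² = Q_enc/ε₀.
E = |Q_enc|/(4πε₀r²) = (1.397e-7)/(4π·8.85×10^-12·(0.136)²) = 6.79×10^4 N/C.

|E| ≈ 6.79×10^4 N/C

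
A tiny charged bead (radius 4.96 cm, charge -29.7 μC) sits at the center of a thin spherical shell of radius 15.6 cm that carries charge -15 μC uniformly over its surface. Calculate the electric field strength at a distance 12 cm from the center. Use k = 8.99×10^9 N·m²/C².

|E| = 1.85×10^7 N/C

Symmetry ⇒ E = E(r) r̂. Gaussian sphere of radius r = 12 cm (between the bodies, 4.96 cm < r < 15.6 cm).
Only the inner charge is enclosed; the outer shell contributes nothing inside itself. Q_enc = -29.7 μC = -2.97e-5 C.
Since E is radial and uniform over the Gaussian sphere, Φ = E·4πr² = Q_enc/ε₀.
E = k|Q_enc|/r² = (8.99×10^9)(2.97×10^-5)/(0.12)² = 1.85e7 N/C.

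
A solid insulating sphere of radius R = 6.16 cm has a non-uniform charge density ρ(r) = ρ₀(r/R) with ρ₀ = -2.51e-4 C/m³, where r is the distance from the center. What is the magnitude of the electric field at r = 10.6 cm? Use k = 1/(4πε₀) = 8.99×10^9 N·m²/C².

Symmetry ⇒ E = E(r) r̂. Gaussian sphere of radius r = 10.6 cm (r > R, all charge enclosed).
Q_enc = 4π ∫₀^R ρ₀(r'/R)^1 r'² dr' = 4πρ₀R³/4 = -1.843×10^-7 C.
Applying ∮E·dA = Q_enc/ε₀ with Φ = E(4πr²):
E = k|Q_enc|/r² = (8.99×10^9)(1.843e-7)/(0.106)² = 1.47×10^5 N/C.

1.47×10^5 N/C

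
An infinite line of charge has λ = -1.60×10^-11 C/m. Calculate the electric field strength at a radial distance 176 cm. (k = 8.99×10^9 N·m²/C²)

Take a coaxial cylindrical Gaussian surface of radius r = 176 cm and length L.
Q_enc = λL, so λ_enc = -1.60×10^-11 C/m.
Applying ∮E·dA = Q_enc/ε₀ with the end caps contributing no flux:
E = 2k|λ_enc|/r = 2(8.99×10^9)(1.60×10^-11)/(1.76) = 0.163 N/C.

|E| ≈ 0.163 V/m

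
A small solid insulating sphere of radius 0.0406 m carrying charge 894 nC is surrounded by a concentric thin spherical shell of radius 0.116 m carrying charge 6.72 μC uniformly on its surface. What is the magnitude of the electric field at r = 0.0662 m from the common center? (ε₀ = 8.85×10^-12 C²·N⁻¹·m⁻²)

Symmetry ⇒ E = E(r) r̂. Gaussian sphere of radius r = 0.0662 m (between the bodies, 0.0406 m < r < 0.116 m).
Only the inner charge is enclosed; the outer shell contributes nothing inside itself. Q_enc = 894 nC = 8.94×10^-7 C.
Gauss's law: E·4πr² = Q_enc/ε₀.
E = |Q_enc|/(4πε₀r²) = (8.94e-7)/(4π·8.85×10^-12·(0.0662)²) = 1.83e6 N/C.

1.83×10^6 V/m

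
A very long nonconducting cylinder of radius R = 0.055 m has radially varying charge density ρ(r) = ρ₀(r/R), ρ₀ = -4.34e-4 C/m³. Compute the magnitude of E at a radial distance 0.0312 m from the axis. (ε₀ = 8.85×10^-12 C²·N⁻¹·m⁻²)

Take a coaxial cylindrical Gaussian surface of radius r = 0.0312 m and length L (r < R).
Integrating ρ over the cross-section to radius r: λ_enc = (2πρ₀/R) ∫₀^r r'^2 dr' = 2πρ₀ r^3/(3·R) = -5.019e-7 C/m.
Gauss's law: E·2πrL = λ_enc L/ε₀.
E = |λ_enc|/(2πε₀r) = (5.019e-7)/(2π·8.85×10^-12·0.0312) = 2.89e5 N/C.

|E| ≈ 2.89×10^5 N/C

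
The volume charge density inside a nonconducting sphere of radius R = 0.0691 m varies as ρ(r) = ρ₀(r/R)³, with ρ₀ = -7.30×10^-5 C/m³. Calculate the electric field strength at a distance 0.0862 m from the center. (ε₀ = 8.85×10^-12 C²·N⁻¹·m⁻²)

Symmetry ⇒ E = E(r) r̂. Gaussian sphere of radius r = 0.0862 m (r > R, all charge enclosed).
Q_enc = 4π ∫₀^R ρ₀(r'/R)^3 r'² dr' = 4πρ₀R³/6 = -5.044e-8 C.
Applying ∮E·dA = Q_enc/ε₀ with Φ = E(4πr²):
E = |Q_enc|/(4πε₀r²) = (5.044e-8)/(4π·8.85×10^-12·(0.0862)²) = 6.10e4 N/C.

E ≈ 6.10×10^4 V/m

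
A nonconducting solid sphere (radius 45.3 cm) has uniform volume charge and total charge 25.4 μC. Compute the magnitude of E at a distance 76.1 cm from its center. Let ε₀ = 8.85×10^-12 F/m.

|E| ≈ 3.94×10^5 V/m

Symmetry ⇒ E = E(r) r̂. Gaussian sphere of radius r = 76.1 cm (r > R, so the entire charge is enclosed).
Q_enc = 25.4 μC = 2.54×10^-5 C.
Applying ∮E·dA = Q_enc/ε₀ with Φ = E(4πr²):
E = |Q_enc|/(4πε₀r²) = (2.54×10^-5)/(4π·8.85×10^-12·(0.761)²) = 3.94×10^5 N/C.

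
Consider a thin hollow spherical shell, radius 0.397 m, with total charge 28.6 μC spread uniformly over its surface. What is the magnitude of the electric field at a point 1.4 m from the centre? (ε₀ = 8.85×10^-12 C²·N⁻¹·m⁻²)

|E| = 1.31e5 N/C

Use a concentric Gaussian sphere at r = 1.4 m (r > 0.397 m).
The entire shell is enclosed: Q_enc = 2.86e-5 C.
Applying ∮E·dA = Q_enc/ε₀ with Φ = E(4πr²):
E = |Q_enc|/(4πε₀r²) = (2.86×10^-5)/(4π·8.85×10^-12·(1.4)²) = 1.31×10^5 N/C.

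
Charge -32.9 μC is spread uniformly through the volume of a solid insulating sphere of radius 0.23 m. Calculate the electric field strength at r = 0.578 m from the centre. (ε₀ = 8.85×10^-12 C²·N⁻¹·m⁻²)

Symmetry ⇒ E = E(r) r̂. Gaussian sphere of radius r = 0.578 m (r > R, so the entire charge is enclosed).
Q_enc = -32.9 μC = -3.29×10^-5 C.
Applying ∮E·dA = Q_enc/ε₀ with Φ = E(4πr²):
E = |Q_enc|/(4πε₀r²) = (3.29×10^-5)/(4π·8.85×10^-12·(0.578)²) = 8.85×10^5 N/C.

|E| = 8.85×10^5 V/m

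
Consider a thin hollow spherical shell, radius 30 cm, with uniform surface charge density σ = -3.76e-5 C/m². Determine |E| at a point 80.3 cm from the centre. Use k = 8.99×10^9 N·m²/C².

|E| = 5.93×10^5 V/m

Symmetry ⇒ E = E(r) r̂. Gaussian sphere of radius r = 80.3 cm (r > 30 cm).
The entire shell is enclosed: Q_enc = σ·4πR² = (-3.76×10^-5)·4π·(0.3)² = -4.252×10^-5 C.
Gauss's law: E·4πr² = Q_enc/ε₀.
E = k|Q_enc|/r² = (8.99×10^9)(4.252×10^-5)/(0.803)² = 5.93×10^5 N/C.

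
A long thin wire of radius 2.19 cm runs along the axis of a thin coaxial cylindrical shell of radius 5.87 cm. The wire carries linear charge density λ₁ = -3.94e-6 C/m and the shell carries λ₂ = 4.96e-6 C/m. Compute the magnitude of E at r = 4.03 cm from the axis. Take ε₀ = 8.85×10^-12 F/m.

Take a coaxial cylindrical Gaussian surface of radius r = 4.03 cm and length L (between the conductors, 2.19 cm < r < 5.87 cm).
Only the inner wire is enclosed; the outer shell contributes nothing inside itself. λ_enc = λ₁ = -3.94e-6 C/m.
Applying ∮E·dA = Q_enc/ε₀ with the end caps contributing no flux:
E = |λ_enc|/(2πε₀r) = (3.94×10^-6)/(2π·8.85×10^-12·0.0403) = 1.76×10^6 N/C.

1.76×10^6 N/C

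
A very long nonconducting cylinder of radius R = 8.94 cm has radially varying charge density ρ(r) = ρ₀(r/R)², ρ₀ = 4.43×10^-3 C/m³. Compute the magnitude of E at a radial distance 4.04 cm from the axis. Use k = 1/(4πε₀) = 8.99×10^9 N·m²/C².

E = 1.03×10^6 V/m

Take a coaxial cylindrical Gaussian surface of radius r = 4.04 cm and length L (r < R).
Integrating ρ over the cross-section to radius r: λ_enc = (2πρ₀/R²) ∫₀^r r'^3 dr' = 2πρ₀ r^4/(4·R²) = 2.319×10^-6 C/m.
By Gauss's law (flux through the curved wall only), E·2πrL = λ_enc L/ε₀.
E = 2k|λ_enc|/r = 2(8.99×10^9)(2.319×10^-6)/(0.0404) = 1.03×10^6 N/C.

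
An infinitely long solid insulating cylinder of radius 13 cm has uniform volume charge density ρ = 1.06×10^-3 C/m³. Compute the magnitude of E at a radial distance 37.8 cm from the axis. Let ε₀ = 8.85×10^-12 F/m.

|E| = 2.68×10^6 V/m

Take a coaxial cylindrical Gaussian surface of radius r = 37.8 cm and length L (r > 13 cm, full cross-section enclosed).
λ_enc = ρ·πR² = (1.06×10^-3)π(0.13)² = 5.628e-5 C/m.
By Gauss's law (flux through the curved wall only), E·2πrL = λ_enc L/ε₀.
E = |λ_enc|/(2πε₀r) = (5.628e-5)/(2π·8.85×10^-12·0.378) = 2.68e6 N/C.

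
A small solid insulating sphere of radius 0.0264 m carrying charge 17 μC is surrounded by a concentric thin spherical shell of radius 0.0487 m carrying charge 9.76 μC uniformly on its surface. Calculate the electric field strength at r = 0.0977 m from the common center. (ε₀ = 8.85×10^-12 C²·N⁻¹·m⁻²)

By spherical symmetry E is radial; choose a Gaussian sphere of radius r = 0.0977 m (r > 0.0487 m, enclosing both).
Q_enc = (17 μC) + (9.76 μC) = 2.676e-5 C.
Since E is radial and uniform over the Gaussian sphere, Φ = E·4πr² = Q_enc/ε₀.
E = |Q_enc|/(4πε₀r²) = (2.676e-5)/(4π·8.85×10^-12·(0.0977)²) = 2.52×10^7 N/C.

|E| ≈ 2.52×10^7 V/m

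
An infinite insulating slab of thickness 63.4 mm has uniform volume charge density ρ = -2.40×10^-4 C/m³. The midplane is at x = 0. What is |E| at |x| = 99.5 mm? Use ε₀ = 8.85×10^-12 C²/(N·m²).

The point |x| = 99.5 mm lies outside the slab (half-thickness 0.0317 m). A symmetric pillbox spanning the full slab encloses Q_enc = ρ·d·A.
Flux = 2EA ⇒ E = |ρ|d/(2ε₀), independent of distance outside.
E = (2.40e-4)(0.0634)/(2·8.85×10^-12) = 8.60e5 N/C.

E ≈ 8.60×10^5 N/C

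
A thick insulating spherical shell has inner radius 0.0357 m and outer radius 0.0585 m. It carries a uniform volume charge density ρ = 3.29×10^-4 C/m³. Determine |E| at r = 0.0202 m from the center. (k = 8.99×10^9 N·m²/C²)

E = 0

Use a concentric Gaussian sphere at r = 0.0202 m (r < 0.0357 m, inside the empty cavity).
No charge is enclosed, so by Gauss's law E·4πr² = 0 ⇒ E = 0.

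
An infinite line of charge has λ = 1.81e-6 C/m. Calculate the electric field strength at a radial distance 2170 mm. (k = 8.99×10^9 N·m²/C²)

Choose a coaxial cylinder of radius r = 2170 mm (arbitrary length L) as the Gaussian surface.
Q_enc = λL, so λ_enc = 1.81×10^-6 C/m.
By Gauss's law (flux through the curved wall only), E·2πrL = λ_enc L/ε₀.
E = 2k|λ_enc|/r = 2(8.99×10^9)(1.81×10^-6)/(2.17) = 1.50×10^4 N/C.

E ≈ 1.50×10^4 V/m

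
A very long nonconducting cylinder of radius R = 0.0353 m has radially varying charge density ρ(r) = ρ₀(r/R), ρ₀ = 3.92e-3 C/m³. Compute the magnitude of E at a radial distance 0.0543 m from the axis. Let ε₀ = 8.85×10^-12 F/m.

E ≈ 3.39×10^6 N/C

By cylindrical symmetry E is radial; use a coaxial Gaussian cylinder of radius 0.0543 m and length L (r > R, full charge per length enclosed).
λ_enc = 2π ∫₀^R ρ₀(r'/R)^1 r' dr' = 2πρ₀R²/3 = 1.023×10^-5 C/m.
Gauss's law: E·2πrL = λ_enc L/ε₀.
E = |λ_enc|/(2πε₀r) = (1.023×10^-5)/(2π·8.85×10^-12·0.0543) = 3.39×10^6 N/C.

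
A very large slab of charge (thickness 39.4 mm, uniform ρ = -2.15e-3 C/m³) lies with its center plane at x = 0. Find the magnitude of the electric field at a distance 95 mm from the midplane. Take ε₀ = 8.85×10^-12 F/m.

The point |x| = 95 mm lies outside the slab (half-thickness 0.0197 m). A symmetric pillbox spanning the full slab encloses Q_enc = ρ·d·A.
Flux = 2EA ⇒ E = |ρ|d/(2ε₀), independent of distance outside.
E = (2.15×10^-3)(0.0394)/(2·8.85×10^-12) = 4.79e6 N/C.

E = 4.79×10^6 N/C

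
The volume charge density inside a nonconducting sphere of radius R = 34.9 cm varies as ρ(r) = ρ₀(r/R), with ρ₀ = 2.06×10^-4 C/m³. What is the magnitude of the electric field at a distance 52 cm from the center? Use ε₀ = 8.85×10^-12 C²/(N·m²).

Take a concentric spherical Gaussian surface of radius r = 52 cm (r > R, all charge enclosed).
Q_enc = 4π ∫₀^R ρ₀(r'/R)^1 r'² dr' = 4πρ₀R³/4 = 2.751×10^-5 C.
Gauss's law: E·4πr² = Q_enc/ε₀.
E = |Q_enc|/(4πε₀r²) = (2.751e-5)/(4π·8.85×10^-12·(0.52)²) = 9.15×10^5 N/C.

9.15e5 V/m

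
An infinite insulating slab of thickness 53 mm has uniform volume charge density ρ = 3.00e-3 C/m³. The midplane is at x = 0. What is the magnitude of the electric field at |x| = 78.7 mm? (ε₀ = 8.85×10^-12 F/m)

The point |x| = 78.7 mm lies outside the slab (half-thickness 0.0265 m). A symmetric pillbox spanning the full slab encloses Q_enc = ρ·d·A.
Flux = 2EA ⇒ E = |ρ|d/(2ε₀), independent of distance outside.
E = (3.00e-3)(0.053)/(2·8.85×10^-12) = 8.98e6 N/C.

8.98×10^6 N/C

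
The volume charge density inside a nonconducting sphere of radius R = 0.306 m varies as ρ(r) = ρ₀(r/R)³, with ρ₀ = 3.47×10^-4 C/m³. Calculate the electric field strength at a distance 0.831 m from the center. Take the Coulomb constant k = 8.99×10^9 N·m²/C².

Symmetry ⇒ E = E(r) r̂. Gaussian sphere of radius r = 0.831 m (r > R, all charge enclosed).
Q_enc = 4π ∫₀^R ρ₀(r'/R)^3 r'² dr' = 4πρ₀R³/6 = 2.082e-5 C.
By Gauss's law, ∮E·dA = E·4πr² = Q_enc/ε₀.
E = k|Q_enc|/r² = (8.99×10^9)(2.082e-5)/(0.831)² = 2.71×10^5 N/C.

2.71e5 V/m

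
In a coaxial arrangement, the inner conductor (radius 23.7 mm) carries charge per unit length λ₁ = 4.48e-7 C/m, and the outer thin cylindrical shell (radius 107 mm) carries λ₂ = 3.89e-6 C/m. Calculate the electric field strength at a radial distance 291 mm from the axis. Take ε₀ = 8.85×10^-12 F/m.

E ≈ 2.68×10^5 N/C

Choose a coaxial cylinder of radius r = 291 mm (arbitrary length L) as the Gaussian surface (r > 107 mm, enclosing both).
λ_enc = λ₁ + λ₂ = (4.48×10^-7) + (3.89×10^-6) = 4.338×10^-6 C/m.
Since E is radial and uniform over the curved surface, Φ = E·2πrL = Q_enc/ε₀ = λ_enc L/ε₀.
E = |λ_enc|/(2πε₀r) = (4.338×10^-6)/(2π·8.85×10^-12·0.291) = 2.68×10^5 N/C.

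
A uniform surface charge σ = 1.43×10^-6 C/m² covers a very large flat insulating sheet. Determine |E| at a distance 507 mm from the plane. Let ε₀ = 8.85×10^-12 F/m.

E ≈ 8.08×10^4 N/C

By planar symmetry E is perpendicular to the sheet and uniform; use a Gaussian pillbox with flat faces of area A on each side of the sheet.
Flux Φ = 2EA and Q_enc = σA, so 2EA = σA/ε₀ ⇒ E = |σ|/(2ε₀), independent of distance.
E = |σ|/(2ε₀) = (1.43×10^-6)/(2·8.85×10^-12) = 8.08e4 N/C.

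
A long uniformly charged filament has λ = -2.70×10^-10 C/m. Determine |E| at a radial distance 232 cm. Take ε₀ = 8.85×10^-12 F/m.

Coaxial Gaussian cylinder, radius r = 232 cm, length L.
Q_enc = λL, so λ_enc = -2.70×10^-10 C/m.
Since E is radial and uniform over the curved surface, Φ = E·2πrL = Q_enc/ε₀ = λ_enc L/ε₀.
E = |λ_enc|/(2πε₀r) = (2.70×10^-10)/(2π·8.85×10^-12·2.32) = 2.09 N/C.

E ≈ 2.09 N/C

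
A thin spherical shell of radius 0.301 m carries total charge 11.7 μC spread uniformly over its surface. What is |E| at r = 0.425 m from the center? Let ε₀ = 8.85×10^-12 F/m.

5.82×10^5 N/C

Symmetry ⇒ E = E(r) r̂. Gaussian sphere of radius r = 0.425 m (r > 0.301 m).
The entire shell is enclosed: Q_enc = 1.17×10^-5 C.
Since E is radial and uniform over the Gaussian sphere, Φ = E·4πr² = Q_enc/ε₀.
E = |Q_enc|/(4πε₀r²) = (1.17×10^-5)/(4π·8.85×10^-12·(0.425)²) = 5.82×10^5 N/C.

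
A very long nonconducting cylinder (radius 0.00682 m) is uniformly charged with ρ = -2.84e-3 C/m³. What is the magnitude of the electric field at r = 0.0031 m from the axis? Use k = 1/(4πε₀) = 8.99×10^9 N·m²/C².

E ≈ 4.97×10^5 V/m

Coaxial Gaussian cylinder, radius r = 0.0031 m, length L (r < R).
Charge inside radius r per length L is ρ·πr²·L, so λ_enc = ρπr² = -8.574×10^-8 C/m.
Gauss's law: E·2πrL = λ_enc L/ε₀.
E = 2k|λ_enc|/r = 2(8.99×10^9)(8.574×10^-8)/(0.0031) = 4.97e5 N/C.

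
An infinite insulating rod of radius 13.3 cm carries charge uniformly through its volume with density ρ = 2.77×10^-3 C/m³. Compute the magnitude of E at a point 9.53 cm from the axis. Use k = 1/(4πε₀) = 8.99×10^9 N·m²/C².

By cylindrical symmetry E is radial; use a coaxial Gaussian cylinder of radius 9.53 cm and length L (r < R).
Charge inside radius r per length L is ρ·πr²·L, so λ_enc = ρπr² = 7.903×10^-5 C/m.
By Gauss's law (flux through the curved wall only), E·2πrL = λ_enc L/ε₀.
E = 2k|λ_enc|/r = 2(8.99×10^9)(7.903×10^-5)/(0.0953) = 1.49e7 N/C.

|E| = 1.49e7 V/m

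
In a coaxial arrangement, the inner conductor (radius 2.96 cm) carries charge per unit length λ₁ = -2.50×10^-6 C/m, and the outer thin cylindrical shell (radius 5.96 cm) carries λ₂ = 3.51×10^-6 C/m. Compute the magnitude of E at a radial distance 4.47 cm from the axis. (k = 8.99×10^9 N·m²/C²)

|E| = 1.01×10^6 V/m

Coaxial Gaussian cylinder, radius r = 4.47 cm, length L (between the conductors, 2.96 cm < r < 5.96 cm).
The shell at 5.96 cm lies outside the Gaussian surface, so λ_enc = λ₁ = -2.50×10^-6 C/m.
Applying ∮E·dA = Q_enc/ε₀ with the end caps contributing no flux:
E = 2k|λ_enc|/r = 2(8.99×10^9)(2.50e-6)/(0.0447) = 1.01×10^6 N/C.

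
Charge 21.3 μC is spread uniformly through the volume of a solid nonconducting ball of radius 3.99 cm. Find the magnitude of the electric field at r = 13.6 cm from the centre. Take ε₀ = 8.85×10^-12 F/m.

Use a concentric Gaussian sphere at r = 13.6 cm (r > R, so the entire charge is enclosed).
Q_enc = 21.3 μC = 2.13×10^-5 C.
Applying ∮E·dA = Q_enc/ε₀ with Φ = E(4πr²):
E = |Q_enc|/(4πε₀r²) = (2.13×10^-5)/(4π·8.85×10^-12·(0.136)²) = 1.04×10^7 N/C.

|E| ≈ 1.04×10^7 N/C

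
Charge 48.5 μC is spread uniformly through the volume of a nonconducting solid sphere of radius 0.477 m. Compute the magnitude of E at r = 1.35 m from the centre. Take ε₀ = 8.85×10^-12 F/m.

E = 2.39×10^5 V/m

Use a concentric Gaussian sphere at r = 1.35 m (r > R, so the entire charge is enclosed).
Q_enc = 48.5 μC = 4.85×10^-5 C.
Since E is radial and uniform over the Gaussian sphere, Φ = E·4πr² = Q_enc/ε₀.
E = |Q_enc|/(4πε₀r²) = (4.85e-5)/(4π·8.85×10^-12·(1.35)²) = 2.39×10^5 N/C.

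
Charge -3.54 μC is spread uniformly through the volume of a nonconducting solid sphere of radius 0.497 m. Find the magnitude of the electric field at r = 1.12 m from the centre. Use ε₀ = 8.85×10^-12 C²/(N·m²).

Symmetry ⇒ E = E(r) r̂. Gaussian sphere of radius r = 1.12 m (r > R, so the entire charge is enclosed).
Q_enc = -3.54 μC = -3.54×10^-6 C.
Since E is radial and uniform over the Gaussian sphere, Φ = E·4πr² = Q_enc/ε₀.
E = |Q_enc|/(4πε₀r²) = (3.54×10^-6)/(4π·8.85×10^-12·(1.12)²) = 2.54e4 N/C.

|E| = 2.54×10^4 V/m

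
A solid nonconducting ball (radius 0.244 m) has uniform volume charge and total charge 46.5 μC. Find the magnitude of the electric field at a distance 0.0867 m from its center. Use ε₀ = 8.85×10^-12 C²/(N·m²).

Take a concentric spherical Gaussian surface of radius r = 0.0867 m (r < R).
Only the charge within r is enclosed: Q_enc = Q·(r/R)³ = (46.5 μC)·(0.0867 m/0.244 m)³ = 2.086e-6 C.
Since E is radial and uniform over the Gaussian sphere, Φ = E·4πr² = Q_enc/ε₀.
E = |Q_enc|/(4πε₀r²) = (2.086×10^-6)/(4π·8.85×10^-12·(0.0867)²) = 2.50e6 N/C.

2.50e6 N/C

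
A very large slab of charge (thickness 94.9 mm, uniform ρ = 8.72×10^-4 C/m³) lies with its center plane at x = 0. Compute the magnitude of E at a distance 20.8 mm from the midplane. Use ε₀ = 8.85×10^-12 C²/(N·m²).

|E| = 2.05×10^6 V/m

By symmetry E is perpendicular to the slab. A Gaussian pillbox from −20.8 mm to +20.8 mm (face area A) lies entirely within the slab.
Q_enc = ρ·(2x)·A and flux = 2EA, so 2EA = 2ρxA/ε₀ ⇒ E = |ρ|x/ε₀.
E = (8.72×10^-4)(0.0208)/(8.85×10^-12) = 2.05e6 N/C.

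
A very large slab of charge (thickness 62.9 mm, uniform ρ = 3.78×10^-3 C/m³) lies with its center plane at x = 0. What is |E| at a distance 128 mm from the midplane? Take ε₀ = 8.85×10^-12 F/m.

The point |x| = 128 mm lies outside the slab (half-thickness 0.03145 m). A symmetric pillbox spanning the full slab encloses Q_enc = ρ·d·A.
Flux = 2EA ⇒ E = |ρ|d/(2ε₀), independent of distance outside.
E = (3.78e-3)(0.0629)/(2·8.85×10^-12) = 1.34×10^7 N/C.

|E| ≈ 1.34×10^7 N/C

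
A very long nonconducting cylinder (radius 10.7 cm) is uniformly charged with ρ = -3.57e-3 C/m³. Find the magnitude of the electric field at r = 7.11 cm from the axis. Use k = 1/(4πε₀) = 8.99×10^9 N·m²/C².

Take a coaxial cylindrical Gaussian surface of radius r = 7.11 cm and length L (r < R).
Enclosed charge per unit length: λ_enc = ρ·πr² = (-3.57×10^-3)π(0.0711)² = -5.67e-5 C/m.
By Gauss's law (flux through the curved wall only), E·2πrL = λ_enc L/ε₀.
E = 2k|λ_enc|/r = 2(8.99×10^9)(5.67e-5)/(0.0711) = 1.43e7 N/C.

E = 1.43×10^7 N/C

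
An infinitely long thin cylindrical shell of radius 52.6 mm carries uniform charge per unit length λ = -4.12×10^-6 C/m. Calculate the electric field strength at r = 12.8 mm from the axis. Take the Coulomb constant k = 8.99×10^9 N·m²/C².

By cylindrical symmetry E is radial; use a coaxial Gaussian cylinder of radius 12.8 mm and length L (r < 52.6 mm, inside the shell).
No charge is enclosed, so Gauss's law gives E·2πrL = 0 ⇒ E = 0.

|E| = 0 N/C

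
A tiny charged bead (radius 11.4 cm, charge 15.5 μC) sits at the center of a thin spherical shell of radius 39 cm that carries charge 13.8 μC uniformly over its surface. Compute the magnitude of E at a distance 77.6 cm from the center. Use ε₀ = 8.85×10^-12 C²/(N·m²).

|E| = 4.38e5 N/C

Symmetry ⇒ E = E(r) r̂. Gaussian sphere of radius r = 77.6 cm (r > 39 cm, enclosing both).
Q_enc = (15.5 μC) + (13.8 μC) = 2.93×10^-5 C.
Gauss's law: E·4πr² = Q_enc/ε₀.
E = |Q_enc|/(4πε₀r²) = (2.93×10^-5)/(4π·8.85×10^-12·(0.776)²) = 4.38×10^5 N/C.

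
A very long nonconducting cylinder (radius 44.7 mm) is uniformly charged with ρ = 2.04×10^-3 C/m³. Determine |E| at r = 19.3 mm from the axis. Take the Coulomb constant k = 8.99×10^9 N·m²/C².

Coaxial Gaussian cylinder, radius r = 19.3 mm, length L (r < R).
Enclosed charge per unit length: λ_enc = ρ·πr² = (2.04×10^-3)π(0.0193)² = 2.387×10^-6 C/m.
Applying ∮E·dA = Q_enc/ε₀ with the end caps contributing no flux:
E = 2k|λ_enc|/r = 2(8.99×10^9)(2.387×10^-6)/(0.0193) = 2.22e6 N/C.

E = 2.22×10^6 N/C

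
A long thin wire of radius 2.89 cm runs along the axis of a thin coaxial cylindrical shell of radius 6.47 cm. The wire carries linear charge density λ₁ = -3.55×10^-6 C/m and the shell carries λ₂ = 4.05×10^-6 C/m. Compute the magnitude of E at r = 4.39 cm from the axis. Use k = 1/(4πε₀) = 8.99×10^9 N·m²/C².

Coaxial Gaussian cylinder, radius r = 4.39 cm, length L (between the conductors, 2.89 cm < r < 6.47 cm).
The shell at 6.47 cm lies outside the Gaussian surface, so λ_enc = λ₁ = -3.55e-6 C/m.
Applying ∮E·dA = Q_enc/ε₀ with the end caps contributing no flux:
E = 2k|λ_enc|/r = 2(8.99×10^9)(3.55e-6)/(0.0439) = 1.45e6 N/C.

E ≈ 1.45×10^6 N/C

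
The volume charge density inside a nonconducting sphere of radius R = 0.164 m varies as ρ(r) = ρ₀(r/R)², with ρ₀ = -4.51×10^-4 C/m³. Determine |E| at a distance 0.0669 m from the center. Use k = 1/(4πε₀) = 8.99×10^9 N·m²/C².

E = 1.13×10^5 V/m

Take a concentric spherical Gaussian surface of radius r = 0.0669 m (r < R).
Integrate the density: Q_enc = 4π ∫₀^r ρ₀(r'/R)^2 r'² dr' = 4πρ₀ r^5/(5·R²) = -5.648×10^-8 C.
By Gauss's law, ∮E·dA = E·4πr² = Q_enc/ε₀.
E = k|Q_enc|/r² = (8.99×10^9)(5.648×10^-8)/(0.0669)² = 1.13×10^5 N/C.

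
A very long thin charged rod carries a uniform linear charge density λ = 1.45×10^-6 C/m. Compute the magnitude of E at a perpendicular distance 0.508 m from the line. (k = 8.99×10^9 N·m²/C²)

|E| ≈ 5.13×10^4 N/C

Take a coaxial cylindrical Gaussian surface of radius r = 0.508 m and length L.
Q_enc = λL, so λ_enc = 1.45e-6 C/m.
By Gauss's law (flux through the curved wall only), E·2πrL = λ_enc L/ε₀.
E = 2k|λ_enc|/r = 2(8.99×10^9)(1.45×10^-6)/(0.508) = 5.13×10^4 N/C.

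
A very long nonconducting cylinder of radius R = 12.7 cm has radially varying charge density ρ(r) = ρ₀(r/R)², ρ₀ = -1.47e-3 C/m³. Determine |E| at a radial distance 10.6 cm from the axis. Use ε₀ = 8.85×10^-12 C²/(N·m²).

E ≈ 3.07×10^6 V/m

By cylindrical symmetry E is radial; use a coaxial Gaussian cylinder of radius 10.6 cm and length L (r < R).
Integrating ρ over the cross-section to radius r: λ_enc = (2πρ₀/R²) ∫₀^r r'^3 dr' = 2πρ₀ r^4/(4·R²) = -1.807×10^-5 C/m.
Gauss's law: E·2πrL = λ_enc L/ε₀.
E = |λ_enc|/(2πε₀r) = (1.807e-5)/(2π·8.85×10^-12·0.106) = 3.07×10^6 N/C.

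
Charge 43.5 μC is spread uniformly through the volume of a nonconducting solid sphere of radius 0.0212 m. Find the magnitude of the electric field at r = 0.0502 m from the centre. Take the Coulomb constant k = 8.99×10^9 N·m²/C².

E = 1.55×10^8 N/C

By spherical symmetry E is radial; choose a Gaussian sphere of radius r = 0.0502 m (r > R, so the entire charge is enclosed).
Q_enc = 43.5 μC = 4.35×10^-5 C.
Since E is radial and uniform over the Gaussian sphere, Φ = E·4πr² = Q_enc/ε₀.
E = k|Q_enc|/r² = (8.99×10^9)(4.35×10^-5)/(0.0502)² = 1.55e8 N/C.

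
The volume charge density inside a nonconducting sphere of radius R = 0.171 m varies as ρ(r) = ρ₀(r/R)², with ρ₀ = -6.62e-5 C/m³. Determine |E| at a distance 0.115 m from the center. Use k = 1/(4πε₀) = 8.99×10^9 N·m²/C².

Use a concentric Gaussian sphere at r = 0.115 m (r < R).
Q_enc = ∫₀^r ρ(r')·4πr'² dr' = (4πρ₀/R²) ∫₀^r r'^4 dr' = 4πρ₀ r^5/(5·R²) = -1.144×10^-7 C.
Applying ∮E·dA = Q_enc/ε₀ with Φ = E(4πr²):
E = k|Q_enc|/r² = (8.99×10^9)(1.144×10^-7)/(0.115)² = 7.78×10^4 N/C.

|E| ≈ 7.78×10^4 N/C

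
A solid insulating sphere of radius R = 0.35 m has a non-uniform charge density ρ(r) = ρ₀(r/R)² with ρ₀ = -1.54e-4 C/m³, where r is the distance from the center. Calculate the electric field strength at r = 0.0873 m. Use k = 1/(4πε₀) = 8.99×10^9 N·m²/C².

E = 1.89×10^4 N/C

Take a concentric spherical Gaussian surface of radius r = 0.0873 m (r < R).
Integrate the density: Q_enc = 4π ∫₀^r ρ₀(r'/R)^2 r'² dr' = 4πρ₀ r^5/(5·R²) = -1.602×10^-8 C.
Applying ∮E·dA = Q_enc/ε₀ with Φ = E(4πr²):
E = k|Q_enc|/r² = (8.99×10^9)(1.602×10^-8)/(0.0873)² = 1.89×10^4 N/C.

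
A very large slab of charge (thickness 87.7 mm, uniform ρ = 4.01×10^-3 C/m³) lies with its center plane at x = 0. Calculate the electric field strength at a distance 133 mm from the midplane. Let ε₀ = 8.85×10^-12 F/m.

The point |x| = 133 mm lies outside the slab (half-thickness 0.04385 m). A symmetric pillbox spanning the full slab encloses Q_enc = ρ·d·A.
Flux = 2EA ⇒ E = |ρ|d/(2ε₀), independent of distance outside.
E = (4.01×10^-3)(0.0877)/(2·8.85×10^-12) = 1.99×10^7 N/C.

|E| = 1.99×10^7 N/C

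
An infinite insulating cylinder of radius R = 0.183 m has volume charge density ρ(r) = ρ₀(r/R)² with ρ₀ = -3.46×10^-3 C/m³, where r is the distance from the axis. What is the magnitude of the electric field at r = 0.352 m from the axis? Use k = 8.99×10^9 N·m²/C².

Coaxial Gaussian cylinder, radius r = 0.352 m, length L (r > R, full charge per length enclosed).
λ_enc = 2π ∫₀^R ρ₀(r'/R)^2 r' dr' = 2πρ₀R²/4 = -1.82×10^-4 C/m.
Applying ∮E·dA = Q_enc/ε₀ with the end caps contributing no flux:
E = 2k|λ_enc|/r = 2(8.99×10^9)(1.82×10^-4)/(0.352) = 9.30e6 N/C.

E = 9.30e6 N/C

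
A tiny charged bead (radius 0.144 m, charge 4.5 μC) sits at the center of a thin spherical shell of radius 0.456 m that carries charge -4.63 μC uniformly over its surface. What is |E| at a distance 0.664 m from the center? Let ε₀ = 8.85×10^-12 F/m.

|E| = 2.65×10^3 N/C

By spherical symmetry E is radial; choose a Gaussian sphere of radius r = 0.664 m (r > 0.456 m, enclosing both).
Q_enc = (4.5 μC) + (-4.63 μC) = -1.30e-7 C.
By Gauss's law, ∮E·dA = E·4πr² = Q_enc/ε₀.
E = |Q_enc|/(4πε₀r²) = (1.30e-7)/(4π·8.85×10^-12·(0.664)²) = 2.65×10^3 N/C.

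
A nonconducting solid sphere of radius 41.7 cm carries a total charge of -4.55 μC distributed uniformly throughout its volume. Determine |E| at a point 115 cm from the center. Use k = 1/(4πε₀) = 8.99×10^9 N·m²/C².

E = 3.09e4 V/m

Take a concentric spherical Gaussian surface of radius r = 115 cm (r > R, so the entire charge is enclosed).
Q_enc = -4.55 μC = -4.55e-6 C.
Applying ∮E·dA = Q_enc/ε₀ with Φ = E(4πr²):
E = k|Q_enc|/r² = (8.99×10^9)(4.55e-6)/(1.15)² = 3.09e4 N/C.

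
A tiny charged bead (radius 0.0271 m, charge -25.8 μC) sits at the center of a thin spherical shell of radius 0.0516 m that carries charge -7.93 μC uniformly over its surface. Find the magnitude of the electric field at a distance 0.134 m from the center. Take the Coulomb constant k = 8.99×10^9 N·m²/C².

E ≈ 1.69×10^7 V/m

Symmetry ⇒ E = E(r) r̂. Gaussian sphere of radius r = 0.134 m (r > 0.0516 m, enclosing both).
Q_enc = (-25.8 μC) + (-7.93 μC) = -3.373e-5 C.
By Gauss's law, ∮E·dA = E·4πr² = Q_enc/ε₀.
E = k|Q_enc|/r² = (8.99×10^9)(3.373×10^-5)/(0.134)² = 1.69×10^7 N/C.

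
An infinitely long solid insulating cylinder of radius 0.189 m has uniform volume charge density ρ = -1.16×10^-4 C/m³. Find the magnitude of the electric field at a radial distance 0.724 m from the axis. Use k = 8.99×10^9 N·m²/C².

E ≈ 3.23×10^5 N/C

Choose a coaxial cylinder of radius r = 0.724 m (arbitrary length L) as the Gaussian surface (r > 0.189 m, full cross-section enclosed).
λ_enc = ρ·πR² = (-1.16e-4)π(0.189)² = -1.302×10^-5 C/m.
Applying ∮E·dA = Q_enc/ε₀ with the end caps contributing no flux:
E = 2k|λ_enc|/r = 2(8.99×10^9)(1.302×10^-5)/(0.724) = 3.23×10^5 N/C.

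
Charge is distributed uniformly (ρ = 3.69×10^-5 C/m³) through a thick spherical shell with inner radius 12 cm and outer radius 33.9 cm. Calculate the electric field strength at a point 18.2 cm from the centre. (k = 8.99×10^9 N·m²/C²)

Use a concentric Gaussian sphere at r = 18.2 cm (within the shell material, 12 cm < r < 33.9 cm).
Enclosed charge is the volume from a to r: Q_enc = (4π/3)ρ(r³ − a³) = 6.647×10^-7 C.
Applying ∮E·dA = Q_enc/ε₀ with Φ = E(4πr²):
E = k|Q_enc|/r² = (8.99×10^9)(6.647×10^-7)/(0.182)² = 1.80×10^5 N/C.

E ≈ 1.80×10^5 N/C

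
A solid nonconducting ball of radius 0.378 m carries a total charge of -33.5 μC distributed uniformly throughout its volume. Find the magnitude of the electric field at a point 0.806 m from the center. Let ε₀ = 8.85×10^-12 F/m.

E ≈ 4.64e5 N/C

Use a concentric Gaussian sphere at r = 0.806 m (r > R, so the entire charge is enclosed).
Q_enc = -33.5 μC = -3.35×10^-5 C.
Gauss's law: E·4πr² = Q_enc/ε₀.
E = |Q_enc|/(4πε₀r²) = (3.35×10^-5)/(4π·8.85×10^-12·(0.806)²) = 4.64e5 N/C.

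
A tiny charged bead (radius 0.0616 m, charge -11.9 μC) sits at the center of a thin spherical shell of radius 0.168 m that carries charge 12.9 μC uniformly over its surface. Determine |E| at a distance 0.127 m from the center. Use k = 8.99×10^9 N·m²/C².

Use a concentric Gaussian sphere at r = 0.127 m (between the bodies, 0.0616 m < r < 0.168 m).
The shell at 0.168 m lies outside the Gaussian surface, so Q_enc = -11.9 μC = -1.19e-5 C.
By Gauss's law, ∮E·dA = E·4πr² = Q_enc/ε₀.
E = k|Q_enc|/r² = (8.99×10^9)(1.19×10^-5)/(0.127)² = 6.63×10^6 N/C.

|E| ≈ 6.63e6 N/C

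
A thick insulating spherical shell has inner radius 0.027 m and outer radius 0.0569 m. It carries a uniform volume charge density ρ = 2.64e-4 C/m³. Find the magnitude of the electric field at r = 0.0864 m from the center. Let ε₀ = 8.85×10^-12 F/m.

E ≈ 2.19×10^5 N/C

By spherical symmetry E is radial; choose a Gaussian sphere of radius r = 0.0864 m (r > 0.0569 m, enclosing the whole shell).
Q_enc = ρ·(4π/3)(b³ − a³) = (2.64e-4)·(4π/3)·((0.0569)³ − (0.027)³) = 1.82e-7 C.
By Gauss's law, ∮E·dA = E·4πr² = Q_enc/ε₀.
E = |Q_enc|/(4πε₀r²) = (1.82e-7)/(4π·8.85×10^-12·(0.0864)²) = 2.19×10^5 N/C.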